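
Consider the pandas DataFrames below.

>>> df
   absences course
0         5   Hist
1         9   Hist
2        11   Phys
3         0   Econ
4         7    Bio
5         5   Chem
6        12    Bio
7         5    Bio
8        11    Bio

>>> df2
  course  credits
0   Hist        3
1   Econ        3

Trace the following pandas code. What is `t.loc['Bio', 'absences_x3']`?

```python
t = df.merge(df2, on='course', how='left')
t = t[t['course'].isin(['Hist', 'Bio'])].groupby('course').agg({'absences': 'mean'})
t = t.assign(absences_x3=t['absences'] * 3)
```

26.25

merge on 'course' (how='left') → 9 rows:
   absences course  credits
0         5   Hist      3.0
1         9   Hist      3.0
2        11   Phys      NaN
3         0   Econ      3.0
4         7    Bio      NaN
5         5   Chem      NaN
6        12    Bio      NaN
7         5    Bio      NaN
8        11    Bio      NaN
filter rows where course in ['Hist', 'Bio']:
   absences course  credits
0         5   Hist      3.0
1         9   Hist      3.0
4         7    Bio      NaN
6        12    Bio      NaN
7         5    Bio      NaN
8        11    Bio      NaN
group by course, mean of absences:
        absences
course          
Bio         8.75
Hist        7.00
add column absences_x3 = t['absences'] * 3:
        absences  absences_x3
course                       
Bio         8.75        26.25
Hist        7.00        21.00
Hence 26.25.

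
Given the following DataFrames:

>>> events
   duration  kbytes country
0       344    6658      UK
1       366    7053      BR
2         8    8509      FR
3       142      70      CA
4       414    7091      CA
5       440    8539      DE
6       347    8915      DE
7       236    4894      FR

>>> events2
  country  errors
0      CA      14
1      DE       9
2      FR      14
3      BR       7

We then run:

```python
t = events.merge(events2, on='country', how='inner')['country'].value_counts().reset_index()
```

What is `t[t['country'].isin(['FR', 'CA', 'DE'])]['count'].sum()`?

6

merge on 'country' (how='inner') → 7 rows:
   duration  kbytes country  errors
0       366    7053      BR       7
1         8    8509      FR      14
2       142      70      CA      14
3       414    7091      CA      14
4       440    8539      DE       9
5       347    8915      DE       9
6       236    4894      FR      14
value_counts of country:
country
FR    2
CA    2
DE    2
BR    1
Name: count, dtype: int64
reset_index():
  country  count
0      FR      2
1      CA      2
2      DE      2
3      BR      1
filter rows where country in ['FR', 'CA', 'DE']:
  country  count
0      FR      2
1      CA      2
2      DE      2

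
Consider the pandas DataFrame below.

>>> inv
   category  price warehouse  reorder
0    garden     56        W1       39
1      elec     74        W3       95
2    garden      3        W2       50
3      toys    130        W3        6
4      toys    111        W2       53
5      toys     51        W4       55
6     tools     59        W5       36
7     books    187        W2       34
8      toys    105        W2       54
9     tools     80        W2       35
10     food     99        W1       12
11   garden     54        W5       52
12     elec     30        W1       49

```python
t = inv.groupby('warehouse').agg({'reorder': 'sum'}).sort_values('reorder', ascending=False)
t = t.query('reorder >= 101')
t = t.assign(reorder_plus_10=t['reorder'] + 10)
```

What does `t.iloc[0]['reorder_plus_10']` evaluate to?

group by warehouse, sum of reorder:
           reorder
warehouse         
W1             100
W2             226
W3             101
W4              55
W5              88
sort by reorder descending:
           reorder
warehouse         
W2             226
W3             101
W1             100
W5              88
W4              55
filter rows where reorder >= 101:
           reorder
warehouse         
W2             226
W3             101
add column reorder_plus_10 = t['reorder'] + 10:
           reorder  reorder_plus_10
warehouse                          
W2             226              236
W3             101              111

236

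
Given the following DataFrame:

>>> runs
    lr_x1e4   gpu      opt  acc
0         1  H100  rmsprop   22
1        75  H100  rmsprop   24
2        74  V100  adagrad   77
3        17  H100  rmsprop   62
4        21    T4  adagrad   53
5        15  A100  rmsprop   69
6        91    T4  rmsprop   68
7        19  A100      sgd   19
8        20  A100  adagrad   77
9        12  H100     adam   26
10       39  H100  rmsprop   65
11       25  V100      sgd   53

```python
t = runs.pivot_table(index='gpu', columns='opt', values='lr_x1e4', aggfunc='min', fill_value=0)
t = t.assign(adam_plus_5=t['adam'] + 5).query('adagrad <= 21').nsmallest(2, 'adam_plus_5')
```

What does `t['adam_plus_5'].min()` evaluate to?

5

pivot: rows=gpu, cols=opt, min(lr_x1e4):
opt   adagrad  adam  rmsprop  sgd
gpu                              
A100       20     0       15   19
H100        0    12        1    0
T4         21     0       91    0
V100       74     0        0   25
add column adam_plus_5 = t['adam'] + 5:
opt   adagrad  adam  rmsprop  sgd  adam_plus_5
gpu                                           
A100       20     0       15   19            5
H100        0    12        1    0           17
T4         21     0       91    0            5
V100       74     0        0   25            5
filter rows where adagrad <= 21:
opt   adagrad  adam  rmsprop  sgd  adam_plus_5
gpu                                           
A100       20     0       15   19            5
H100        0    12        1    0           17
T4         21     0       91    0            5
take 2 rows with smallest adam_plus_5:
opt   adagrad  adam  rmsprop  sgd  adam_plus_5
gpu                                           
A100       20     0       15   19            5
T4         21     0       91    0            5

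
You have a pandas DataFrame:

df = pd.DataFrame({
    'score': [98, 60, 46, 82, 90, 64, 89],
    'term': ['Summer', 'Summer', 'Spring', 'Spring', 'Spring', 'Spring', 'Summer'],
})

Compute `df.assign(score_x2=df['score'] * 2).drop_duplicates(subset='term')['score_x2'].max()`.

add column score_x2 = df['score'] * 2:
   score    term  score_x2
0     98  Summer       196
1     60  Summer       120
2     46  Spring        92
3     82  Spring       164
4     90  Spring       180
5     64  Spring       128
6     89  Summer       178
drop duplicate term (keep=first):
   score    term  score_x2
0     98  Summer       196
2     46  Spring        92
Finally, max of column 'score_x2' = 196.

196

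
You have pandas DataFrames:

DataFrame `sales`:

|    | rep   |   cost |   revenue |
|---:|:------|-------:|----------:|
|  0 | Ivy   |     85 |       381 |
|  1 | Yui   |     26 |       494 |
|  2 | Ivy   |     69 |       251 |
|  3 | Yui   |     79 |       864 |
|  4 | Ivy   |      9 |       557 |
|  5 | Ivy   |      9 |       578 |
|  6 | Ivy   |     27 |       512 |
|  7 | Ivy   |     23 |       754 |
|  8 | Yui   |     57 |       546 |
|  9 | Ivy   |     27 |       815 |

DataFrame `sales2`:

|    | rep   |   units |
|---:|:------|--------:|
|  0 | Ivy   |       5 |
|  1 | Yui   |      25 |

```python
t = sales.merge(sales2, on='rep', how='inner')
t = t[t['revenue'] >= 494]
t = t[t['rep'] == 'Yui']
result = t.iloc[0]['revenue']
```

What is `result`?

494

merge on 'rep' (how='inner') → 10 rows:
   rep  cost  revenue  units
0  Ivy    85      381      5
1  Yui    26      494     25
2  Ivy    69      251      5
3  Yui    79      864     25
4  Ivy     9      557      5
5  Ivy     9      578      5
6  Ivy    27      512      5
7  Ivy    23      754      5
8  Yui    57      546     25
9  Ivy    27      815      5
filter rows where revenue >= 494:
   rep  cost  revenue  units
1  Yui    26      494     25
3  Yui    79      864     25
4  Ivy     9      557      5
5  Ivy     9      578      5
6  Ivy    27      512      5
7  Ivy    23      754      5
8  Yui    57      546     25
9  Ivy    27      815      5
filter rows where rep == 'Yui':
   rep  cost  revenue  units
1  Yui    26      494     25
3  Yui    79      864     25
8  Yui    57      546     25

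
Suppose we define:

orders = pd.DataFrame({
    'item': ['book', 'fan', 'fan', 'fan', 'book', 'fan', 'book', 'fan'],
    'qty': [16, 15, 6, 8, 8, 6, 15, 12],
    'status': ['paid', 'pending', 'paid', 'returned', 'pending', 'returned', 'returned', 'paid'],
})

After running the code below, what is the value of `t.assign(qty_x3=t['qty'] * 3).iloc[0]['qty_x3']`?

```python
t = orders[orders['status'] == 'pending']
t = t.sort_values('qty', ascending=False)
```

45

filter rows where status == 'pending':
   item  qty   status
1   fan   15  pending
4  book    8  pending
sort by qty descending:
   item  qty   status
1   fan   15  pending
4  book    8  pending
add column qty_x3 = t['qty'] * 3:
   item  qty   status  qty_x3
1   fan   15  pending      45
4  book    8  pending      24
So iloc[0]['qty_x3'] = 45.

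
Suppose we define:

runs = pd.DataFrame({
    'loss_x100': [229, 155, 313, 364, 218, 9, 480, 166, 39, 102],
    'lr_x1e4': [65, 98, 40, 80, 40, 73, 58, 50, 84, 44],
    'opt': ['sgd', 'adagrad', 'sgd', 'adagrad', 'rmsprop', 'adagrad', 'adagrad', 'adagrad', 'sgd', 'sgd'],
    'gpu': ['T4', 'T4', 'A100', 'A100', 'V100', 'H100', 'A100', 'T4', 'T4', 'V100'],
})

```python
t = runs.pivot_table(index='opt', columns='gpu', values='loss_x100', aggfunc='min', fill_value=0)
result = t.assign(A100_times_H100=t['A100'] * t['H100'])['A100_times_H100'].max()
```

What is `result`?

3276

pivot: rows=opt, cols=gpu, min(loss_x100):
gpu      A100  H100   T4  V100
opt                           
adagrad   364     9  155     0
rmsprop     0     0    0   218
sgd       313     0   39   102
add column A100_times_H100 = t['A100'] * t['H100']:
gpu      A100  H100   T4  V100  A100_times_H100
opt                                            
adagrad   364     9  155     0             3276
rmsprop     0     0    0   218                0
sgd       313     0   39   102                0
Then the max of column 'A100_times_H100': 3276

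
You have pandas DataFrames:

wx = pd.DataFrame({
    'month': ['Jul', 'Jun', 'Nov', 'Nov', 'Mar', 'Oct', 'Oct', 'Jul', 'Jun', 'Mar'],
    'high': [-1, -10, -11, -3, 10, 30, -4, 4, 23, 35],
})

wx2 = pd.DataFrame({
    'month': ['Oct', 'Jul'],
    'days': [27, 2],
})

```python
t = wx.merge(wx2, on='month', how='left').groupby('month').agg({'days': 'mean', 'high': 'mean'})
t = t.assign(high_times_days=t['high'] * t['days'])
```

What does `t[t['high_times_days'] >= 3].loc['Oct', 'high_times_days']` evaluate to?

merge on 'month' (how='left') → 10 rows:
  month  high  days
0   Jul    -1   2.0
1   Jun   -10   NaN
2   Nov   -11   NaN
3   Nov    -3   NaN
4   Mar    10   NaN
5   Oct    30  27.0
6   Oct    -4  27.0
7   Jul     4   2.0
8   Jun    23   NaN
9   Mar    35   NaN
group by month: mean(days), mean(high):
       days  high
month            
Jul     2.0   1.5
Jun     NaN   6.5
Mar     NaN  22.5
Nov     NaN  -7.0
Oct    27.0  13.0
add column high_times_days = t['high'] * t['days']:
       days  high  high_times_days
month                             
Jul     2.0   1.5              3.0
Jun     NaN   6.5              NaN
Mar     NaN  22.5              NaN
Nov     NaN  -7.0              NaN
Oct    27.0  13.0            351.0
filter rows where high_times_days >= 3:
       days  high  high_times_days
month                             
Jul     2.0   1.5              3.0
Oct    27.0  13.0            351.0

351.0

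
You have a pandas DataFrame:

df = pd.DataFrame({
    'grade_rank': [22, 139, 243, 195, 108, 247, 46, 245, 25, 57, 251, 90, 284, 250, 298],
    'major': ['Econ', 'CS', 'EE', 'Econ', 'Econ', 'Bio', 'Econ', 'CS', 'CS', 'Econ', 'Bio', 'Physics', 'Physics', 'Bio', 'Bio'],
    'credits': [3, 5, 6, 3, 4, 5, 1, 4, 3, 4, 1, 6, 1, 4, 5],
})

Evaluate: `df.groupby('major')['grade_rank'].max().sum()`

group by major, max of grade_rank:
major
Bio        298
CS         245
EE         243
Econ       195
Physics    284
Name: grade_rank, dtype: int64
sum of the resulting series → 1265

1265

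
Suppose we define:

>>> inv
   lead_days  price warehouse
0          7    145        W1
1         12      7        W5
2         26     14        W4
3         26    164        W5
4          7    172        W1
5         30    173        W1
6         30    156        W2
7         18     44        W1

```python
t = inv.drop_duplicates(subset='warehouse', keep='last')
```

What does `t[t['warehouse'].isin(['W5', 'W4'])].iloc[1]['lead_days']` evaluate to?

drop duplicate warehouse (keep=last):
   lead_days  price warehouse
2         26     14        W4
3         26    164        W5
6         30    156        W2
7         18     44        W1
filter rows where warehouse in ['W5', 'W4']:
   lead_days  price warehouse
2         26     14        W4
3         26    164        W5
Finally, value at position 1, column 'lead_days' = 26.

26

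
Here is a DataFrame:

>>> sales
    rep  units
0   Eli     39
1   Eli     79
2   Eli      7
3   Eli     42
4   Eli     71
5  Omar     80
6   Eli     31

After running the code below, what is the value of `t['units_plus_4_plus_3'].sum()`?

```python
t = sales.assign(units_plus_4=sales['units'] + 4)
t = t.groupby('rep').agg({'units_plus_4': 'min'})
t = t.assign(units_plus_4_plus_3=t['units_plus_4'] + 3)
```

add column units_plus_4 = sales['units'] + 4:
    rep  units  units_plus_4
0   Eli     39            43
1   Eli     79            83
2   Eli      7            11
3   Eli     42            46
4   Eli     71            75
5  Omar     80            84
6   Eli     31            35
group by rep, min of units_plus_4:
      units_plus_4
rep               
Eli             11
Omar            84
add column units_plus_4_plus_3 = t['units_plus_4'] + 3:
      units_plus_4  units_plus_4_plus_3
rep                                    
Eli             11                   14
Omar            84                   87
Finally, sum of column 'units_plus_4_plus_3' = 101.

101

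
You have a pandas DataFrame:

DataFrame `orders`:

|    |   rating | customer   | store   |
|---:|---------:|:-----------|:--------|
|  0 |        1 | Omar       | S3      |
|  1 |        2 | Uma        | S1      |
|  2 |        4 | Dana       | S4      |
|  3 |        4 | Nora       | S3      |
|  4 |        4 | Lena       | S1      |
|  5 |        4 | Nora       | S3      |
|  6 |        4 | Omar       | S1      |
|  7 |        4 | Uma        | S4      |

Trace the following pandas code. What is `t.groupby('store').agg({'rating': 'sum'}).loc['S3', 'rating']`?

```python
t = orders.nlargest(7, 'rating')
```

take 7 rows with largest rating:
   rating customer store
2       4     Dana    S4
3       4     Nora    S3
4       4     Lena    S1
5       4     Nora    S3
6       4     Omar    S1
7       4      Uma    S4
1       2      Uma    S1
group by store, sum of rating:
       rating
store        
S1         10
S3          8
S4          8

8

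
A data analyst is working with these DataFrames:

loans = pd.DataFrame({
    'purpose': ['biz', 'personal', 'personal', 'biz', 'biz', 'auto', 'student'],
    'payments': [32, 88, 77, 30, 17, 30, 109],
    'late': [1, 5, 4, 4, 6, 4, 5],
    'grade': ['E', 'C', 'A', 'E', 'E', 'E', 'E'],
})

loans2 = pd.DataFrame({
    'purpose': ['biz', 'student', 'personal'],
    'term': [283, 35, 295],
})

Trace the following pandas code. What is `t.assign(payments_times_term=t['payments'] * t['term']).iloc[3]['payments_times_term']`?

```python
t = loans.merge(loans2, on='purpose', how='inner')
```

8490

merge on 'purpose' (how='inner') → 6 rows:
    purpose  payments  late grade  term
0       biz        32     1     E   283
1  personal        88     5     C   295
2  personal        77     4     A   295
3       biz        30     4     E   283
4       biz        17     6     E   283
5   student       109     5     E    35
add column payments_times_term = t['payments'] * t['term']:
    purpose  payments  late grade  term  payments_times_term
0       biz        32     1     E   283                 9056
1  personal        88     5     C   295                25960
2  personal        77     4     A   295                22715
3       biz        30     4     E   283                 8490
4       biz        17     6     E   283                 4811
5   student       109     5     E    35                 3815
Reading off the value at position 3, column 'payments_times_term', we get 8490.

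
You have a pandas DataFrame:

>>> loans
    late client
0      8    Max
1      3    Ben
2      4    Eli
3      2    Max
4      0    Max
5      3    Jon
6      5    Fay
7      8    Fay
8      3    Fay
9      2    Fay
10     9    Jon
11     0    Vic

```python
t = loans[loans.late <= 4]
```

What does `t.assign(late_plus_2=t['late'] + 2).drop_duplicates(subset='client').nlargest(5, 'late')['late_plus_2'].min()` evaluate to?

4

filter rows where late <= 4:
    late client
1      3    Ben
2      4    Eli
3      2    Max
4      0    Max
5      3    Jon
8      3    Fay
9      2    Fay
11     0    Vic
add column late_plus_2 = t['late'] + 2:
    late client  late_plus_2
1      3    Ben            5
2      4    Eli            6
3      2    Max            4
4      0    Max            2
5      3    Jon            5
8      3    Fay            5
9      2    Fay            4
11     0    Vic            2
drop duplicate client (keep=first):
    late client  late_plus_2
1      3    Ben            5
2      4    Eli            6
3      2    Max            4
5      3    Jon            5
8      3    Fay            5
11     0    Vic            2
take 5 rows with largest late:
   late client  late_plus_2
2     4    Eli            6
1     3    Ben            5
5     3    Jon            5
8     3    Fay            5
3     2    Max            4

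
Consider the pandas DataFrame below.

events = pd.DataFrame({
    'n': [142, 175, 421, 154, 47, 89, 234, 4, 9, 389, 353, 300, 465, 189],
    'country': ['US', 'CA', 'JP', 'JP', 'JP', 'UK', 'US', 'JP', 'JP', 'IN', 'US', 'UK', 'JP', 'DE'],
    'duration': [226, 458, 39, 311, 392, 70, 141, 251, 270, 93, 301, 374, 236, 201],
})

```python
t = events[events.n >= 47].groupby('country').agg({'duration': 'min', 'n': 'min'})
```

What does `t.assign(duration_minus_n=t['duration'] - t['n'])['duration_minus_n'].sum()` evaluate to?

filter rows where n >= 47:
      n country  duration
0   142      US       226
1   175      CA       458
2   421      JP        39
3   154      JP       311
4    47      JP       392
5    89      UK        70
6   234      US       141
9   389      IN        93
10  353      US       301
11  300      UK       374
12  465      JP       236
13  189      DE       201
group by country: min(duration), min(n):
         duration    n
country               
CA            458  175
DE            201  189
IN             93  389
JP             39   47
UK             70   89
US            141  142
add column duration_minus_n = t['duration'] - t['n']:
         duration    n  duration_minus_n
country                                 
CA            458  175               283
DE            201  189                12
IN             93  389              -296
JP             39   47                -8
UK             70   89               -19
US            141  142                -1
Reading off the sum of column 'duration_minus_n', we get -29.

-29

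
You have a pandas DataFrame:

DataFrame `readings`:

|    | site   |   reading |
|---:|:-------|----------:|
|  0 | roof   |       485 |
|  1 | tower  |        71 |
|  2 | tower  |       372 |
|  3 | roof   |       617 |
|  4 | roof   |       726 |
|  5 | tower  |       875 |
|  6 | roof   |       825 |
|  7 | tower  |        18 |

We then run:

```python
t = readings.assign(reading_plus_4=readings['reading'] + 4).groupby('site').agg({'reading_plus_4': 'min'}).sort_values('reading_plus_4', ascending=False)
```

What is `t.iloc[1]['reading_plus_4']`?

22

add column reading_plus_4 = readings['reading'] + 4:
    site  reading  reading_plus_4
0   roof      485             489
1  tower       71              75
2  tower      372             376
3   roof      617             621
4   roof      726             730
5  tower      875             879
6   roof      825             829
7  tower       18              22
group by site, min of reading_plus_4:
       reading_plus_4
site                 
roof              489
tower              22
sort by reading_plus_4 descending:
       reading_plus_4
site                 
roof              489
tower              22
Taking the value at position 1, column 'reading_plus_4' gives 22.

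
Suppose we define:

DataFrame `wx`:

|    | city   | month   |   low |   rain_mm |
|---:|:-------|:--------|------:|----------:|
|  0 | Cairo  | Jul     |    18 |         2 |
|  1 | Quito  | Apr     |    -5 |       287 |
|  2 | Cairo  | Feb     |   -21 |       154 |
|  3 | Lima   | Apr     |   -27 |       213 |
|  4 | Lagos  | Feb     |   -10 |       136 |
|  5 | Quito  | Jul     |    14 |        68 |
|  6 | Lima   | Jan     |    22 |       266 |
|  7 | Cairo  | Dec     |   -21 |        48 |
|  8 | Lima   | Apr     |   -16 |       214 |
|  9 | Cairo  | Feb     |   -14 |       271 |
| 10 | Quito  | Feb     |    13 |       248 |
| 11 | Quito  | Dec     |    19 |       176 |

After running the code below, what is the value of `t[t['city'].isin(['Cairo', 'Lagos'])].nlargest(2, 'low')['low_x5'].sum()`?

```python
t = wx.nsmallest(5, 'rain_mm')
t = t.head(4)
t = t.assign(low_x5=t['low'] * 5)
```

40

take 5 rows with smallest rain_mm:
    city month  low  rain_mm
0  Cairo   Jul   18        2
7  Cairo   Dec  -21       48
5  Quito   Jul   14       68
4  Lagos   Feb  -10      136
2  Cairo   Feb  -21      154
take first 4 rows:
    city month  low  rain_mm
0  Cairo   Jul   18        2
7  Cairo   Dec  -21       48
5  Quito   Jul   14       68
4  Lagos   Feb  -10      136
add column low_x5 = t['low'] * 5:
    city month  low  rain_mm  low_x5
0  Cairo   Jul   18        2      90
7  Cairo   Dec  -21       48    -105
5  Quito   Jul   14       68      70
4  Lagos   Feb  -10      136     -50
filter rows where city in ['Cairo', 'Lagos']:
    city month  low  rain_mm  low_x5
0  Cairo   Jul   18        2      90
7  Cairo   Dec  -21       48    -105
4  Lagos   Feb  -10      136     -50
take 2 rows with largest low:
    city month  low  rain_mm  low_x5
0  Cairo   Jul   18        2      90
4  Lagos   Feb  -10      136     -50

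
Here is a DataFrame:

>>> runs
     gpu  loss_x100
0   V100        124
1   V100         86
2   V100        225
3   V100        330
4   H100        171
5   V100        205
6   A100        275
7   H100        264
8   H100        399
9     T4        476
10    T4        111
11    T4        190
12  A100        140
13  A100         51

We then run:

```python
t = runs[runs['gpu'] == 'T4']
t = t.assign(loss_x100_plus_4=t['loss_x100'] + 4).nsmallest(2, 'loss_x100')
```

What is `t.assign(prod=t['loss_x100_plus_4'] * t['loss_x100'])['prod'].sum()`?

filter rows where gpu == 'T4':
   gpu  loss_x100
9   T4        476
10  T4        111
11  T4        190
add column loss_x100_plus_4 = t['loss_x100'] + 4:
   gpu  loss_x100  loss_x100_plus_4
9   T4        476               480
10  T4        111               115
11  T4        190               194
take 2 rows with smallest loss_x100:
   gpu  loss_x100  loss_x100_plus_4
10  T4        111               115
11  T4        190               194
add column prod = t['loss_x100_plus_4'] * t['loss_x100']:
   gpu  loss_x100  loss_x100_plus_4   prod
10  T4        111               115  12765
11  T4        190               194  36860
Finally, sum of column 'prod' = 49625.

49625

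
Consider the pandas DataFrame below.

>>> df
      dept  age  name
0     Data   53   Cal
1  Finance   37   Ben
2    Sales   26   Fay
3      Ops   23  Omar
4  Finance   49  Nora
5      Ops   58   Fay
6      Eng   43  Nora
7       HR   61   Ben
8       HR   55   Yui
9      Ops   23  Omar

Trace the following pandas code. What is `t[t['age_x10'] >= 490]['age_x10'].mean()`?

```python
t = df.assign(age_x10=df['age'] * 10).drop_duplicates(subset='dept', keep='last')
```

add column age_x10 = df['age'] * 10:
      dept  age  name  age_x10
0     Data   53   Cal      530
1  Finance   37   Ben      370
2    Sales   26   Fay      260
3      Ops   23  Omar      230
4  Finance   49  Nora      490
5      Ops   58   Fay      580
6      Eng   43  Nora      430
7       HR   61   Ben      610
8       HR   55   Yui      550
9      Ops   23  Omar      230
drop duplicate dept (keep=last):
      dept  age  name  age_x10
0     Data   53   Cal      530
2    Sales   26   Fay      260
4  Finance   49  Nora      490
6      Eng   43  Nora      430
8       HR   55   Yui      550
9      Ops   23  Omar      230
filter rows where age_x10 >= 490:
      dept  age  name  age_x10
0     Data   53   Cal      530
4  Finance   49  Nora      490
8       HR   55   Yui      550
mean of column 'age_x10' → 523.333333333

523.333333333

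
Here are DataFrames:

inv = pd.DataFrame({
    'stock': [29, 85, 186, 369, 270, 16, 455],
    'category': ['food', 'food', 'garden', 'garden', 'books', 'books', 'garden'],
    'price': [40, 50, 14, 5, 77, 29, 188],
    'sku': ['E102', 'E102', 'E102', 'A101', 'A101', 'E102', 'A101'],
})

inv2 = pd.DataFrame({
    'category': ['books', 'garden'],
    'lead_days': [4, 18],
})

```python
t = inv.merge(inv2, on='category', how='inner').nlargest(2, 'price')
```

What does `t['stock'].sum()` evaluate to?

merge on 'category' (how='inner') → 5 rows:
   stock category  price   sku  lead_days
0    186   garden     14  E102         18
1    369   garden      5  A101         18
2    270    books     77  A101          4
3     16    books     29  E102          4
4    455   garden    188  A101         18
take 2 rows with largest price:
   stock category  price   sku  lead_days
4    455   garden    188  A101         18
2    270    books     77  A101          4
The sum of column 'stock' is 725.

725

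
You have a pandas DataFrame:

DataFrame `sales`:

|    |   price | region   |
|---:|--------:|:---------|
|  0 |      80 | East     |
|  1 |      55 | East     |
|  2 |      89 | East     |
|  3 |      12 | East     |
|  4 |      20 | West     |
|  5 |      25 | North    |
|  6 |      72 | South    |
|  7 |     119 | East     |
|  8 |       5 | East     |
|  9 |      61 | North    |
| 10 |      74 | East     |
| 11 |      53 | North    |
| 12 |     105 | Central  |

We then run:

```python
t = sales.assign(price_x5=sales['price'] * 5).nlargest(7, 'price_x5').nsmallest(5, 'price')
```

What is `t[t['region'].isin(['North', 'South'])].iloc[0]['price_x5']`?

305

add column price_x5 = sales['price'] * 5:
    price   region  price_x5
0      80     East       400
1      55     East       275
2      89     East       445
3      12     East        60
4      20     West       100
5      25    North       125
6      72    South       360
7     119     East       595
8       5     East        25
9      61    North       305
10     74     East       370
11     53    North       265
12    105  Central       525
take 7 rows with largest price_x5:
    price   region  price_x5
7     119     East       595
12    105  Central       525
2      89     East       445
0      80     East       400
10     74     East       370
6      72    South       360
9      61    North       305
take 5 rows with smallest price:
    price region  price_x5
9      61  North       305
6      72  South       360
10     74   East       370
0      80   East       400
2      89   East       445
filter rows where region in ['North', 'South']:
   price region  price_x5
9     61  North       305
6     72  South       360
So iloc[0]['price_x5'] = 305.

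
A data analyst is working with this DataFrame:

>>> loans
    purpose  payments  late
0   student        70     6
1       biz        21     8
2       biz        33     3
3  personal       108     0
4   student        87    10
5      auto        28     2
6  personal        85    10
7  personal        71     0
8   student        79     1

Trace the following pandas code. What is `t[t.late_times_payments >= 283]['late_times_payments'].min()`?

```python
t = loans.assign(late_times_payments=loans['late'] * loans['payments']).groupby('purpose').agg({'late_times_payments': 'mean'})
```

283.333333333

add column late_times_payments = loans['late'] * loans['payments']:
    purpose  payments  late  late_times_payments
0   student        70     6                  420
1       biz        21     8                  168
2       biz        33     3                   99
3  personal       108     0                    0
4   student        87    10                  870
5      auto        28     2                   56
6  personal        85    10                  850
7  personal        71     0                    0
8   student        79     1                   79
group by purpose, mean of late_times_payments:
          late_times_payments
purpose                      
auto                56.000000
biz                133.500000
personal           283.333333
student            456.333333
filter rows where late_times_payments >= 283:
          late_times_payments
purpose                      
personal           283.333333
student            456.333333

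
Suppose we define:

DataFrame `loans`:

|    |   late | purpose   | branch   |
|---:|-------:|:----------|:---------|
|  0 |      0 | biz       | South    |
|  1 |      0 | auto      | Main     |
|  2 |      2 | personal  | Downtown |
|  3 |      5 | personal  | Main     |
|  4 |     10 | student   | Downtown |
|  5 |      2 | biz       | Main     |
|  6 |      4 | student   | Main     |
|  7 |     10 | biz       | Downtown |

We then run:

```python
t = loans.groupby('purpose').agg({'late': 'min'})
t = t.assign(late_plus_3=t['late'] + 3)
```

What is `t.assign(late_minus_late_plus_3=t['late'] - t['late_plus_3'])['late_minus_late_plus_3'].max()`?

-3

group by purpose, min of late:
          late
purpose       
auto         0
biz          0
personal     2
student      4
add column late_plus_3 = t['late'] + 3:
          late  late_plus_3
purpose                    
auto         0            3
biz          0            3
personal     2            5
student      4            7
add column late_minus_late_plus_3 = t['late'] - t['late_plus_3']:
          late  late_plus_3  late_minus_late_plus_3
purpose                                            
auto         0            3                      -3
biz          0            3                      -3
personal     2            5                      -3
student      4            7                      -3
So max() = -3.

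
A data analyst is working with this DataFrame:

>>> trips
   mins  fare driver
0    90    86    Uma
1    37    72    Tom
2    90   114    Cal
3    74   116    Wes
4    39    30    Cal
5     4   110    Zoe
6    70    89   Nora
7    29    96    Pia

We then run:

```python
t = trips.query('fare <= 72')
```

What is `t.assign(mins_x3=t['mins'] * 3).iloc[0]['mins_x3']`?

filter rows where fare <= 72:
   mins  fare driver
1    37    72    Tom
4    39    30    Cal
add column mins_x3 = t['mins'] * 3:
   mins  fare driver  mins_x3
1    37    72    Tom      111
4    39    30    Cal      117

111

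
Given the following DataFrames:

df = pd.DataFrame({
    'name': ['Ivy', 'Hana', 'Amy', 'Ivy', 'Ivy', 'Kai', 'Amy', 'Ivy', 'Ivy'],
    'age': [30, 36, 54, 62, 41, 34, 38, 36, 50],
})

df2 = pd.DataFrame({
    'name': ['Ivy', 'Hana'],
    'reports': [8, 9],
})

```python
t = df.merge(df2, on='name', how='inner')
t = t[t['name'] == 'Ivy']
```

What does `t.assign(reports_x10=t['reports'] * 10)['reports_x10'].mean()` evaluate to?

merge on 'name' (how='inner') → 6 rows:
   name  age  reports
0   Ivy   30        8
1  Hana   36        9
2   Ivy   62        8
3   Ivy   41        8
4   Ivy   36        8
5   Ivy   50        8
filter rows where name == 'Ivy':
  name  age  reports
0  Ivy   30        8
2  Ivy   62        8
3  Ivy   41        8
4  Ivy   36        8
5  Ivy   50        8
add column reports_x10 = t['reports'] * 10:
  name  age  reports  reports_x10
0  Ivy   30        8           80
2  Ivy   62        8           80
3  Ivy   41        8           80
4  Ivy   36        8           80
5  Ivy   50        8           80
Hence 80.0.

80.0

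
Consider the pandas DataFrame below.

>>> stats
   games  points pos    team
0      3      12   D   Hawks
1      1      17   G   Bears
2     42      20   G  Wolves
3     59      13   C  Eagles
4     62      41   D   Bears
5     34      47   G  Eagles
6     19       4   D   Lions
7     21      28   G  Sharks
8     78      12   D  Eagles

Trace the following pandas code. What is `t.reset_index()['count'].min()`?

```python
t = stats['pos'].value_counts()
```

value_counts of pos:
pos
D    4
G    4
C    1
Name: count, dtype: int64
reset_index():
  pos  count
0   D      4
1   G      4
2   C      1
Taking the min of column 'count' gives 1.

1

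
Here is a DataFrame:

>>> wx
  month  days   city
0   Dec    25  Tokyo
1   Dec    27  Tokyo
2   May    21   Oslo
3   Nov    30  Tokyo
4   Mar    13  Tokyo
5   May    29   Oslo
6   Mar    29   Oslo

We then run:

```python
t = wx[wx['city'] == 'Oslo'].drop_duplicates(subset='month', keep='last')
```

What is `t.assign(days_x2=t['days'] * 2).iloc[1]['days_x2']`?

filter rows where city == 'Oslo':
  month  days  city
2   May    21  Oslo
5   May    29  Oslo
6   Mar    29  Oslo
drop duplicate month (keep=last):
  month  days  city
5   May    29  Oslo
6   Mar    29  Oslo
add column days_x2 = t['days'] * 2:
  month  days  city  days_x2
5   May    29  Oslo       58
6   Mar    29  Oslo       58

58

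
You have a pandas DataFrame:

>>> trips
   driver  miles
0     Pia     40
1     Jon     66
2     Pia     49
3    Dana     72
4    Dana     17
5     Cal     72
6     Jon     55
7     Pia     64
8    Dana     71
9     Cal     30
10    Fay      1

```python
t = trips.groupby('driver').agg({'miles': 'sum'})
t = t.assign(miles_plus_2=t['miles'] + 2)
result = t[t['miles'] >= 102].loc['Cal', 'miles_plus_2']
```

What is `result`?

group by driver, sum of miles:
        miles
driver       
Cal       102
Dana      160
Fay         1
Jon       121
Pia       153
add column miles_plus_2 = t['miles'] + 2:
        miles  miles_plus_2
driver                     
Cal       102           104
Dana      160           162
Fay         1             3
Jon       121           123
Pia       153           155
filter rows where miles >= 102:
        miles  miles_plus_2
driver                     
Cal       102           104
Dana      160           162
Jon       121           123
Pia       153           155
value at row 'Cal', column 'miles_plus_2' → 104

104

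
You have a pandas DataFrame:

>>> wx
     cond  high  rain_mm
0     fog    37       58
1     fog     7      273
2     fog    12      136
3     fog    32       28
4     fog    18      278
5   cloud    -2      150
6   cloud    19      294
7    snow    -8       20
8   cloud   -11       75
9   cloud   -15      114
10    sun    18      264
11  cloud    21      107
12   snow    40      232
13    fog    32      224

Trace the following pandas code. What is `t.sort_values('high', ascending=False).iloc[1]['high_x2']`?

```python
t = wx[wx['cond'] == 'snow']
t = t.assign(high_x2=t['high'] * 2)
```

-16

filter rows where cond == 'snow':
    cond  high  rain_mm
7   snow    -8       20
12  snow    40      232
add column high_x2 = t['high'] * 2:
    cond  high  rain_mm  high_x2
7   snow    -8       20      -16
12  snow    40      232       80
sort by high descending:
    cond  high  rain_mm  high_x2
12  snow    40      232       80
7   snow    -8       20      -16
Taking the value at position 1, column 'high_x2' gives -16.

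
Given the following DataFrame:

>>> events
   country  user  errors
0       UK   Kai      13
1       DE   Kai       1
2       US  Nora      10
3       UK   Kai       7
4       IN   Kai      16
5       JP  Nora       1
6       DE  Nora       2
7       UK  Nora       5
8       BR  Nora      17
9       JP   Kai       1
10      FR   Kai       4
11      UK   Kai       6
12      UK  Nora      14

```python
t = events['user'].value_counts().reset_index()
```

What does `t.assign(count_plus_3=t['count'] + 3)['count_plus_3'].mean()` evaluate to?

value_counts of user:
user
Kai     7
Nora    6
Name: count, dtype: int64
reset_index():
   user  count
0   Kai      7
1  Nora      6
add column count_plus_3 = t['count'] + 3:
   user  count  count_plus_3
0   Kai      7            10
1  Nora      6             9
Hence 9.5.

9.5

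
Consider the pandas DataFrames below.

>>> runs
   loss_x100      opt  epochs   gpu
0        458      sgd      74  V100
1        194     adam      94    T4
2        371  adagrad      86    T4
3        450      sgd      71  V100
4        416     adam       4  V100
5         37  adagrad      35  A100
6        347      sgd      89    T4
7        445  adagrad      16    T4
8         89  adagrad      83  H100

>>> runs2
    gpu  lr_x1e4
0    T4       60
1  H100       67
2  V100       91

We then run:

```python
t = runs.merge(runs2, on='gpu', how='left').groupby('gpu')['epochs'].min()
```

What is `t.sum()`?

merge on 'gpu' (how='left') → 9 rows:
   loss_x100      opt  epochs   gpu  lr_x1e4
0        458      sgd      74  V100     91.0
1        194     adam      94    T4     60.0
2        371  adagrad      86    T4     60.0
3        450      sgd      71  V100     91.0
4        416     adam       4  V100     91.0
5         37  adagrad      35  A100      NaN
6        347      sgd      89    T4     60.0
7        445  adagrad      16    T4     60.0
8         89  adagrad      83  H100     67.0
group by gpu, min of epochs:
gpu
A100    35
H100    83
T4      16
V100     4
Name: epochs, dtype: int64
sum of the resulting series → 138

138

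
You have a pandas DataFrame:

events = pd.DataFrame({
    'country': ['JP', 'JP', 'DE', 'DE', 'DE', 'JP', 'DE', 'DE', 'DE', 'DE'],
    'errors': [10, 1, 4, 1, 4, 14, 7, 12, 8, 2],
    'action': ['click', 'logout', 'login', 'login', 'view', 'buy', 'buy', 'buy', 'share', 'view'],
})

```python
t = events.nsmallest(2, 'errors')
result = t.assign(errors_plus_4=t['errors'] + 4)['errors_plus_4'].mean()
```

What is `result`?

5.0

take 2 rows with smallest errors:
  country  errors  action
1      JP       1  logout
3      DE       1   login
add column errors_plus_4 = t['errors'] + 4:
  country  errors  action  errors_plus_4
1      JP       1  logout              5
3      DE       1   login              5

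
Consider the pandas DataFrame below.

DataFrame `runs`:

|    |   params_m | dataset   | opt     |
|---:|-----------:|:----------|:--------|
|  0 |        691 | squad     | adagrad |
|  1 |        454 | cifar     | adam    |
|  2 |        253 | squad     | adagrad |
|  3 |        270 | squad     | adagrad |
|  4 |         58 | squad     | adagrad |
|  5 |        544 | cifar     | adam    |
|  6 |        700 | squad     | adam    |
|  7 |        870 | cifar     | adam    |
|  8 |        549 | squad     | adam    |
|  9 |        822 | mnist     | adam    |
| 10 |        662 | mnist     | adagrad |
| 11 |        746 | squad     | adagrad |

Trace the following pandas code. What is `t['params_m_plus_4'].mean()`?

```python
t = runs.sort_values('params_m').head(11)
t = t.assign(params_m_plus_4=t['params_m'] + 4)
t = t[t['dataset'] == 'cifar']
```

503.0

sort by params_m:
    params_m dataset      opt
4         58   squad  adagrad
2        253   squad  adagrad
3        270   squad  adagrad
1        454   cifar     adam
5        544   cifar     adam
8        549   squad     adam
10       662   mnist  adagrad
0        691   squad  adagrad
6        700   squad     adam
11       746   squad  adagrad
9        822   mnist     adam
7        870   cifar     adam
take first 11 rows:
    params_m dataset      opt
4         58   squad  adagrad
2        253   squad  adagrad
3        270   squad  adagrad
1        454   cifar     adam
5        544   cifar     adam
8        549   squad     adam
10       662   mnist  adagrad
0        691   squad  adagrad
6        700   squad     adam
11       746   squad  adagrad
9        822   mnist     adam
add column params_m_plus_4 = t['params_m'] + 4:
    params_m dataset      opt  params_m_plus_4
4         58   squad  adagrad               62
2        253   squad  adagrad              257
3        270   squad  adagrad              274
1        454   cifar     adam              458
5        544   cifar     adam              548
8        549   squad     adam              553
10       662   mnist  adagrad              666
0        691   squad  adagrad              695
6        700   squad     adam              704
11       746   squad  adagrad              750
9        822   mnist     adam              826
filter rows where dataset == 'cifar':
   params_m dataset   opt  params_m_plus_4
1       454   cifar  adam              458
5       544   cifar  adam              548
The mean of column 'params_m_plus_4' is 503.0.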